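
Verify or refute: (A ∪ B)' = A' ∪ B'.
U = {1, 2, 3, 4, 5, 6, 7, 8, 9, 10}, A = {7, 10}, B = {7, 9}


LHS: A ∪ B = {7, 9, 10}
(A ∪ B)' = U \ (A ∪ B) = {1, 2, 3, 4, 5, 6, 8}
A' = {1, 2, 3, 4, 5, 6, 8, 9}, B' = {1, 2, 3, 4, 5, 6, 8, 10}
Claimed RHS: A' ∪ B' = {1, 2, 3, 4, 5, 6, 8, 9, 10}
Identity is INVALID: LHS = {1, 2, 3, 4, 5, 6, 8} but the RHS claimed here equals {1, 2, 3, 4, 5, 6, 8, 9, 10}. The correct form is (A ∪ B)' = A' ∩ B'.

Identity is invalid: (A ∪ B)' = {1, 2, 3, 4, 5, 6, 8} but A' ∪ B' = {1, 2, 3, 4, 5, 6, 8, 9, 10}. The correct De Morgan law is (A ∪ B)' = A' ∩ B'.


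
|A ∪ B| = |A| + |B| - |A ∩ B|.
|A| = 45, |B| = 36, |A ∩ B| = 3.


|A ∪ B| = |A| + |B| - |A ∩ B|
= 45 + 36 - 3
= 78

|A ∪ B| = 78


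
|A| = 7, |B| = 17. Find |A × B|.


|A × B| = |A| × |B|
= 7 × 17
= 119

|A × B| = 119


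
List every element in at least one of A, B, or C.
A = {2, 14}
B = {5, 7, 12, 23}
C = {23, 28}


A ∪ B = {2, 5, 7, 12, 14, 23}
(A ∪ B) ∪ C = {2, 5, 7, 12, 14, 23, 28}

A ∪ B ∪ C = {2, 5, 7, 12, 14, 23, 28}


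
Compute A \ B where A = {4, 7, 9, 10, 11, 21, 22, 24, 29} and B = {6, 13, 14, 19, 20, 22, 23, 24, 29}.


A \ B = elements in A but not in B
A = {4, 7, 9, 10, 11, 21, 22, 24, 29}
B = {6, 13, 14, 19, 20, 22, 23, 24, 29}
Remove from A any elements in B
A \ B = {4, 7, 9, 10, 11, 21}

A \ B = {4, 7, 9, 10, 11, 21}


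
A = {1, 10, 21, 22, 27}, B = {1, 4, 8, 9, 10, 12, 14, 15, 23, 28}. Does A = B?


Two sets are equal iff they have exactly the same elements.
A = {1, 10, 21, 22, 27}
B = {1, 4, 8, 9, 10, 12, 14, 15, 23, 28}
Differences: {4, 8, 9, 12, 14, 15, 21, 22, 23, 27, 28}
A ≠ B

No, A ≠ B


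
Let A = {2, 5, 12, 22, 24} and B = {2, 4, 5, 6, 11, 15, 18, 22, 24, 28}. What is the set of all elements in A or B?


A ∪ B = all elements in A or B (or both)
A = {2, 5, 12, 22, 24}
B = {2, 4, 5, 6, 11, 15, 18, 22, 24, 28}
A ∪ B = {2, 4, 5, 6, 11, 12, 15, 18, 22, 24, 28}

A ∪ B = {2, 4, 5, 6, 11, 12, 15, 18, 22, 24, 28}


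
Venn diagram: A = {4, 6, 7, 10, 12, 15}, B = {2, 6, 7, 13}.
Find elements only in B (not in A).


A = {4, 6, 7, 10, 12, 15}
B = {2, 6, 7, 13}
Region: only in B (not in A)
Elements: {2, 13}

Elements only in B (not in A): {2, 13}


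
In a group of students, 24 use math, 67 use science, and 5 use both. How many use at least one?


|A ∪ B| = |A| + |B| - |A ∩ B|
= 24 + 67 - 5
= 86

|A ∪ B| = 86


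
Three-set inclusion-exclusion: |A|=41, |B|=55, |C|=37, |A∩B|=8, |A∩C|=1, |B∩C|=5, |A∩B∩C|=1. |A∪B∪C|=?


|A∪B∪C| = |A|+|B|+|C| - |A∩B|-|A∩C|-|B∩C| + |A∩B∩C|
= 41+55+37 - 8-1-5 + 1
= 133 - 14 + 1
= 120

|A ∪ B ∪ C| = 120


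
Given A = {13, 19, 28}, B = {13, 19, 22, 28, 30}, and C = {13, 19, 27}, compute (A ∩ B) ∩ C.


A ∩ B = {13, 19, 28}
(A ∩ B) ∩ C = {13, 19}

A ∩ B ∩ C = {13, 19}


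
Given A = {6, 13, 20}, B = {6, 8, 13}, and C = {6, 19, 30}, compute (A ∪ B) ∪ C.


A ∪ B = {6, 8, 13, 20}
(A ∪ B) ∪ C = {6, 8, 13, 19, 20, 30}

A ∪ B ∪ C = {6, 8, 13, 19, 20, 30}


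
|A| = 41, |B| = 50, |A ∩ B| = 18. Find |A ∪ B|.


|A ∪ B| = |A| + |B| - |A ∩ B|
= 41 + 50 - 18
= 73

|A ∪ B| = 73


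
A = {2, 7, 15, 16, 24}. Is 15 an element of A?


A = {2, 7, 15, 16, 24}
Checking if 15 is in A
15 is in A → True

15 ∈ A


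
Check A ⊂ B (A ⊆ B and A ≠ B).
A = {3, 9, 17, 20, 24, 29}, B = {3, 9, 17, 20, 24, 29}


A ⊂ B requires: A ⊆ B AND A ≠ B.
A ⊆ B? Yes
A = B? Yes
A = B, so A is not a PROPER subset.

No, A is not a proper subset of B


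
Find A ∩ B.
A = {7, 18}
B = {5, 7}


A ∩ B = elements in both A and B
A = {7, 18}
B = {5, 7}
A ∩ B = {7}

A ∩ B = {7}


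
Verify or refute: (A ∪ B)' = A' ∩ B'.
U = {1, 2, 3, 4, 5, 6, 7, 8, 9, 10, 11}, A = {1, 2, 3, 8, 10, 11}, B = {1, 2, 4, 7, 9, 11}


LHS: A ∪ B = {1, 2, 3, 4, 7, 8, 9, 10, 11}
(A ∪ B)' = U \ (A ∪ B) = {5, 6}
A' = {4, 5, 6, 7, 9}, B' = {3, 5, 6, 8, 10}
Claimed RHS: A' ∩ B' = {5, 6}
Identity is VALID: LHS = RHS = {5, 6} ✓

Identity is valid. (A ∪ B)' = A' ∩ B' = {5, 6}


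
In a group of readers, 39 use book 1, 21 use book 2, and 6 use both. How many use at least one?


|A ∪ B| = |A| + |B| - |A ∩ B|
= 39 + 21 - 6
= 54

|A ∪ B| = 54


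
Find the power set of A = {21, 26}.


|A| = 2, so |P(A)| = 2^2 = 4
Enumerate subsets by cardinality (0 to 2):
∅, {21}, {26}, {21, 26}

P(A) has 4 subsets: ∅, {21}, {26}, {21, 26}


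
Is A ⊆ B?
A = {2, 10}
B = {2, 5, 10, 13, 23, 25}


A ⊆ B means every element of A is in B.
All elements of A are in B.
So A ⊆ B.

Yes, A ⊆ B


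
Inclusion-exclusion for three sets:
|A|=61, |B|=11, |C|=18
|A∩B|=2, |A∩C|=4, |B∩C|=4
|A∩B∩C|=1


|A∪B∪C| = |A|+|B|+|C| - |A∩B|-|A∩C|-|B∩C| + |A∩B∩C|
= 61+11+18 - 2-4-4 + 1
= 90 - 10 + 1
= 81

|A ∪ B ∪ C| = 81


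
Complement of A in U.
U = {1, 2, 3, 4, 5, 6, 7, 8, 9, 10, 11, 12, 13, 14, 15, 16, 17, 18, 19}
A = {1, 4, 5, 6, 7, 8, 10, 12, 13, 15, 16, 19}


Aᶜ = U \ A = elements in U but not in A
U = {1, 2, 3, 4, 5, 6, 7, 8, 9, 10, 11, 12, 13, 14, 15, 16, 17, 18, 19}
A = {1, 4, 5, 6, 7, 8, 10, 12, 13, 15, 16, 19}
Aᶜ = {2, 3, 9, 11, 14, 17, 18}

Aᶜ = {2, 3, 9, 11, 14, 17, 18}


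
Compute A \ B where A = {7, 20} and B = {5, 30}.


A \ B = elements in A but not in B
A = {7, 20}
B = {5, 30}
Remove from A any elements in B
A \ B = {7, 20}

A \ B = {7, 20}


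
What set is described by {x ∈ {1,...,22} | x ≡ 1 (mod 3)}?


Checking each candidate:
Condition: x in {1,...,22} with x ≡ 1 (mod 3)
Result = {1, 4, 7, 10, 13, 16, 19, 22}

{1, 4, 7, 10, 13, 16, 19, 22}


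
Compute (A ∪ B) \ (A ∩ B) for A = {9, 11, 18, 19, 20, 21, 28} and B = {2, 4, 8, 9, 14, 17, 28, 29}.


A △ B = (A \ B) ∪ (B \ A) = elements in exactly one of A or B
A \ B = {11, 18, 19, 20, 21}
B \ A = {2, 4, 8, 14, 17, 29}
A △ B = {2, 4, 8, 11, 14, 17, 18, 19, 20, 21, 29}

A △ B = {2, 4, 8, 11, 14, 17, 18, 19, 20, 21, 29}


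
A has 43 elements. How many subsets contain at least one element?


Total subsets = 2^n = 2^43 = 8796093022208
Non-empty subsets exclude the empty set: 2^n - 1
= 8796093022208 - 1
= 8796093022207

Number of non-empty subsets = 8796093022207


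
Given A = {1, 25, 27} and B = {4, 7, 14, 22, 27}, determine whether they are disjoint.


Disjoint means A ∩ B = ∅.
A ∩ B = {27}
A ∩ B ≠ ∅, so A and B are NOT disjoint.

No, A and B are not disjoint (A ∩ B = {27})


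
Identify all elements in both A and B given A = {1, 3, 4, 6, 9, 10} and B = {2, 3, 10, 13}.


A = {1, 3, 4, 6, 9, 10}
B = {2, 3, 10, 13}
Region: in both A and B
Elements: {3, 10}

Elements in both A and B: {3, 10}


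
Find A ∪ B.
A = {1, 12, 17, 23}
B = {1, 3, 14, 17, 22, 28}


A ∪ B = all elements in A or B (or both)
A = {1, 12, 17, 23}
B = {1, 3, 14, 17, 22, 28}
A ∪ B = {1, 3, 12, 14, 17, 22, 23, 28}

A ∪ B = {1, 3, 12, 14, 17, 22, 23, 28}


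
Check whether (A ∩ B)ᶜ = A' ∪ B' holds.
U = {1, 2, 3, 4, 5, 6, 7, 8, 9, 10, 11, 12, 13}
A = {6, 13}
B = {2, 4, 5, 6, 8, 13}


LHS: A ∩ B = {6, 13}
(A ∩ B)' = U \ (A ∩ B) = {1, 2, 3, 4, 5, 7, 8, 9, 10, 11, 12}
A' = {1, 2, 3, 4, 5, 7, 8, 9, 10, 11, 12}, B' = {1, 3, 7, 9, 10, 11, 12}
Claimed RHS: A' ∪ B' = {1, 2, 3, 4, 5, 7, 8, 9, 10, 11, 12}
Identity is VALID: LHS = RHS = {1, 2, 3, 4, 5, 7, 8, 9, 10, 11, 12} ✓

Identity is valid. (A ∩ B)' = A' ∪ B' = {1, 2, 3, 4, 5, 7, 8, 9, 10, 11, 12}


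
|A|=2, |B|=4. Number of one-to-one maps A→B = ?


An injection sends each of |A| = 2 inputs to a distinct output in B.
# injections = |B|·(|B|-1)·…·(|B|-|A|+1) = 4! / (4 - 2)!
= 4 × 3
= 12

Number of injections = 12


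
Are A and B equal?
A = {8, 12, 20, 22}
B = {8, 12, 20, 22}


Two sets are equal iff they have exactly the same elements.
A = {8, 12, 20, 22}
B = {8, 12, 20, 22}
Same elements → A = B

Yes, A = B


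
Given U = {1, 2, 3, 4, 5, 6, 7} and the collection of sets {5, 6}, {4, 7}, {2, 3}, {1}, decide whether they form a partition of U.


A partition requires: (1) non-empty parts, (2) pairwise disjoint, (3) union = U
Parts: {5, 6}, {4, 7}, {2, 3}, {1}
Union of parts: {1, 2, 3, 4, 5, 6, 7}
U = {1, 2, 3, 4, 5, 6, 7}
All non-empty? True
Pairwise disjoint? True
Covers U? True

Yes, valid partition


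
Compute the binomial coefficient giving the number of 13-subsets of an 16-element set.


C(n,k) = n! / (k!(n-k)!)
C(16,13) = 16! / (13!3!)
= 560

C(16,13) = 560


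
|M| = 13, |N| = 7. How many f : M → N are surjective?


n = |M| = 13, k = |N| = 7. Surjections via inclusion-exclusion:
S(n,k) = Σ(-1)^i × C(k,i) × (k-i)^n, i=0 to k
i=0: (-1)^0×C(7,0)×7^13 = 96889010407
i=1: (-1)^1×C(7,1)×6^13 = -91424858112
i=2: (-1)^2×C(7,2)×5^13 = 25634765625
i=3: (-1)^3×C(7,3)×4^13 = -2348810240
i=4: (-1)^4×C(7,4)×3^13 = 55801305
i=5: (-1)^5×C(7,5)×2^13 = -172032
i=6: (-1)^6×C(7,6)×1^13 = 7
i=7: (-1)^7×C(7,7)×0^13 = 0
Total = 28805736960

Number of surjections = 28805736960


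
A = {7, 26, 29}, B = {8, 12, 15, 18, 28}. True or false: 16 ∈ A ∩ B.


A = {7, 26, 29}, B = {8, 12, 15, 18, 28}
A ∩ B = elements in both A and B
A ∩ B = ∅
Checking if 16 ∈ A ∩ B
16 is not in A ∩ B → False

16 ∉ A ∩ B


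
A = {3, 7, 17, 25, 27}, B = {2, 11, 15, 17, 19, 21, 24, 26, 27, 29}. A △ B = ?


A △ B = (A \ B) ∪ (B \ A) = elements in exactly one of A or B
A \ B = {3, 7, 25}
B \ A = {2, 11, 15, 19, 21, 24, 26, 29}
A △ B = {2, 3, 7, 11, 15, 19, 21, 24, 25, 26, 29}

A △ B = {2, 3, 7, 11, 15, 19, 21, 24, 25, 26, 29}


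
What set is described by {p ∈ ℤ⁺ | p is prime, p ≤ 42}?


Checking each candidate:
Condition: primes ≤ 42
Result = {2, 3, 5, 7, 11, 13, 17, 19, 23, 29, 31, 37, 41}

{2, 3, 5, 7, 11, 13, 17, 19, 23, 29, 31, 37, 41}


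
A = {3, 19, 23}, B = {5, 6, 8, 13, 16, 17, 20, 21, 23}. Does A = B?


Two sets are equal iff they have exactly the same elements.
A = {3, 19, 23}
B = {5, 6, 8, 13, 16, 17, 20, 21, 23}
Differences: {3, 5, 6, 8, 13, 16, 17, 19, 20, 21}
A ≠ B

No, A ≠ B


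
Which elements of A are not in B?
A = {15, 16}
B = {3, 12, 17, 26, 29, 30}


A \ B = elements in A but not in B
A = {15, 16}
B = {3, 12, 17, 26, 29, 30}
Remove from A any elements in B
A \ B = {15, 16}

A \ B = {15, 16}


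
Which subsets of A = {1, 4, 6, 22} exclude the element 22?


A subset of A that omits 22 is a subset of A \ {22}, so there are 2^(n-1) = 2^3 = 8 of them.
Subsets excluding 22: ∅, {1}, {4}, {6}, {1, 4}, {1, 6}, {4, 6}, {1, 4, 6}

Subsets excluding 22 (8 total): ∅, {1}, {4}, {6}, {1, 4}, {1, 6}, {4, 6}, {1, 4, 6}


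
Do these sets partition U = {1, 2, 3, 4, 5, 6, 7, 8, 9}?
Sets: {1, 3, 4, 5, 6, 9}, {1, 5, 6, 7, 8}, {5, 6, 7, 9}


A partition requires: (1) non-empty parts, (2) pairwise disjoint, (3) union = U
Parts: {1, 3, 4, 5, 6, 9}, {1, 5, 6, 7, 8}, {5, 6, 7, 9}
Union of parts: {1, 3, 4, 5, 6, 7, 8, 9}
U = {1, 2, 3, 4, 5, 6, 7, 8, 9}
All non-empty? True
Pairwise disjoint? False
Covers U? False

No, not a valid partition


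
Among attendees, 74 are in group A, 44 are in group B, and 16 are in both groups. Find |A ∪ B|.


|A ∪ B| = |A| + |B| - |A ∩ B|
= 74 + 44 - 16
= 102

|A ∪ B| = 102


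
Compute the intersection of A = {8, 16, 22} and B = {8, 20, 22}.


A ∩ B = elements in both A and B
A = {8, 16, 22}
B = {8, 20, 22}
A ∩ B = {8, 22}

A ∩ B = {8, 22}


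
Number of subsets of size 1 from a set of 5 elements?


C(n,k) = n! / (k!(n-k)!)
C(5,1) = 5! / (1!4!)
= 5

C(5,1) = 5


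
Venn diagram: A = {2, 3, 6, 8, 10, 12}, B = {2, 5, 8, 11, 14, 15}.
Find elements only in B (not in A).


A = {2, 3, 6, 8, 10, 12}
B = {2, 5, 8, 11, 14, 15}
Region: only in B (not in A)
Elements: {5, 11, 14, 15}

Elements only in B (not in A): {5, 11, 14, 15}


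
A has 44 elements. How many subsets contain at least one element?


Total subsets = 2^n = 2^44 = 17592186044416
Non-empty subsets exclude the empty set: 2^n - 1
= 17592186044416 - 1
= 17592186044415

Number of non-empty subsets = 17592186044415


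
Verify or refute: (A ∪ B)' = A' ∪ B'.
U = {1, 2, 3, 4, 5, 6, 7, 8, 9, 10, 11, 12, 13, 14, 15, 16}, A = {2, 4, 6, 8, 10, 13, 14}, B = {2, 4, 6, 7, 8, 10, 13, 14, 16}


LHS: A ∪ B = {2, 4, 6, 7, 8, 10, 13, 14, 16}
(A ∪ B)' = U \ (A ∪ B) = {1, 3, 5, 9, 11, 12, 15}
A' = {1, 3, 5, 7, 9, 11, 12, 15, 16}, B' = {1, 3, 5, 9, 11, 12, 15}
Claimed RHS: A' ∪ B' = {1, 3, 5, 7, 9, 11, 12, 15, 16}
Identity is INVALID: LHS = {1, 3, 5, 9, 11, 12, 15} but the RHS claimed here equals {1, 3, 5, 7, 9, 11, 12, 15, 16}. The correct form is (A ∪ B)' = A' ∩ B'.

Identity is invalid: (A ∪ B)' = {1, 3, 5, 9, 11, 12, 15} but A' ∪ B' = {1, 3, 5, 7, 9, 11, 12, 15, 16}. The correct De Morgan law is (A ∪ B)' = A' ∩ B'.


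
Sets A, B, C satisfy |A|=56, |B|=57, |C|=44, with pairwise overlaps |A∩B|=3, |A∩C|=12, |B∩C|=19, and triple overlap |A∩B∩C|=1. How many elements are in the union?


|A∪B∪C| = |A|+|B|+|C| - |A∩B|-|A∩C|-|B∩C| + |A∩B∩C|
= 56+57+44 - 3-12-19 + 1
= 157 - 34 + 1
= 124

|A ∪ B ∪ C| = 124


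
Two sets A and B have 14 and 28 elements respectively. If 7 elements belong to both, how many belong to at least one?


|A ∪ B| = |A| + |B| - |A ∩ B|
= 14 + 28 - 7
= 35

|A ∪ B| = 35


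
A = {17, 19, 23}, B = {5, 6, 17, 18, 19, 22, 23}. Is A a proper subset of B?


A ⊂ B requires: A ⊆ B AND A ≠ B.
A ⊆ B? Yes
A = B? No
A ⊂ B: Yes (A is a proper subset of B)

Yes, A ⊂ B


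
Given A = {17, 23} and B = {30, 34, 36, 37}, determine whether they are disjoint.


Disjoint means A ∩ B = ∅.
A ∩ B = ∅
A ∩ B = ∅, so A and B are disjoint.

Yes, A and B are disjoint


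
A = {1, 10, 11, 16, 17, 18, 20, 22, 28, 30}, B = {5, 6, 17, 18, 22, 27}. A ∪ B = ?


A ∪ B = all elements in A or B (or both)
A = {1, 10, 11, 16, 17, 18, 20, 22, 28, 30}
B = {5, 6, 17, 18, 22, 27}
A ∪ B = {1, 5, 6, 10, 11, 16, 17, 18, 20, 22, 27, 28, 30}

A ∪ B = {1, 5, 6, 10, 11, 16, 17, 18, 20, 22, 27, 28, 30}


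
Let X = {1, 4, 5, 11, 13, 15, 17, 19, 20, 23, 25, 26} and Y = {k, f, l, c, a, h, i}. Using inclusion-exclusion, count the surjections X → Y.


n = |X| = 12, k = |Y| = 7. Surjections via inclusion-exclusion:
S(n,k) = Σ(-1)^i × C(k,i) × (k-i)^n, i=0 to k
i=0: (-1)^0×C(7,0)×7^12 = 13841287201
i=1: (-1)^1×C(7,1)×6^12 = -15237476352
i=2: (-1)^2×C(7,2)×5^12 = 5126953125
i=3: (-1)^3×C(7,3)×4^12 = -587202560
i=4: (-1)^4×C(7,4)×3^12 = 18600435
i=5: (-1)^5×C(7,5)×2^12 = -86016
i=6: (-1)^6×C(7,6)×1^12 = 7
i=7: (-1)^7×C(7,7)×0^12 = 0
Total = 3162075840

Number of surjections = 3162075840


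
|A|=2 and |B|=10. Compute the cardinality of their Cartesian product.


|A × B| = |A| × |B|
= 2 × 10
= 20

|A × B| = 20


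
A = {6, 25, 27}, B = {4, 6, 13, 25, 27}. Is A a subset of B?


A ⊆ B means every element of A is in B.
All elements of A are in B.
So A ⊆ B.

Yes, A ⊆ B


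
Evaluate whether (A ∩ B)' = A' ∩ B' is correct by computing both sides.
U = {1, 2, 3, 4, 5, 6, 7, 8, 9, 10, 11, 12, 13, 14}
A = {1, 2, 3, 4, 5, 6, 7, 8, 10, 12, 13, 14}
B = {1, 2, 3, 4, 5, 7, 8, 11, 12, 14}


LHS: A ∩ B = {1, 2, 3, 4, 5, 7, 8, 12, 14}
(A ∩ B)' = U \ (A ∩ B) = {6, 9, 10, 11, 13}
A' = {9, 11}, B' = {6, 9, 10, 13}
Claimed RHS: A' ∩ B' = {9}
Identity is INVALID: LHS = {6, 9, 10, 11, 13} but the RHS claimed here equals {9}. The correct form is (A ∩ B)' = A' ∪ B'.

Identity is invalid: (A ∩ B)' = {6, 9, 10, 11, 13} but A' ∩ B' = {9}. The correct De Morgan law is (A ∩ B)' = A' ∪ B'.


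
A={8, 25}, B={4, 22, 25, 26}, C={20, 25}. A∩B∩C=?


A ∩ B = {25}
(A ∩ B) ∩ C = {25}

A ∩ B ∩ C = {25}


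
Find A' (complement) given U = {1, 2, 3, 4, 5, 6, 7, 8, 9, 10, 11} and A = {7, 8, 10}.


Aᶜ = U \ A = elements in U but not in A
U = {1, 2, 3, 4, 5, 6, 7, 8, 9, 10, 11}
A = {7, 8, 10}
Aᶜ = {1, 2, 3, 4, 5, 6, 9, 11}

Aᶜ = {1, 2, 3, 4, 5, 6, 9, 11}


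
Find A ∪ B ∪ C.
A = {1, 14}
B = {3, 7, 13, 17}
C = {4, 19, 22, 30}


A ∪ B = {1, 3, 7, 13, 14, 17}
(A ∪ B) ∪ C = {1, 3, 4, 7, 13, 14, 17, 19, 22, 30}

A ∪ B ∪ C = {1, 3, 4, 7, 13, 14, 17, 19, 22, 30}


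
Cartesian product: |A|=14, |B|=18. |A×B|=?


|A × B| = |A| × |B|
= 14 × 18
= 252

|A × B| = 252


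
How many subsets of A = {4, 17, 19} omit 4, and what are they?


A subset of A that omits 4 is a subset of A \ {4}, so there are 2^(n-1) = 2^2 = 4 of them.
Subsets excluding 4: ∅, {17}, {19}, {17, 19}

Subsets excluding 4 (4 total): ∅, {17}, {19}, {17, 19}


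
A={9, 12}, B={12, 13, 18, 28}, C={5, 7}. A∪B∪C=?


A ∪ B = {9, 12, 13, 18, 28}
(A ∪ B) ∪ C = {5, 7, 9, 12, 13, 18, 28}

A ∪ B ∪ C = {5, 7, 9, 12, 13, 18, 28}


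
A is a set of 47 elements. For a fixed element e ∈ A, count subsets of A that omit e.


Subsets of A avoiding e are subsets of A \ {e}, which has 46 elements.
Count = 2^(n-1) = 2^46
= 70368744177664

Number of subsets avoiding e = 70368744177664


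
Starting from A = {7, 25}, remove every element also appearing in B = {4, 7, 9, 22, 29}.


A \ B = elements in A but not in B
A = {7, 25}
B = {4, 7, 9, 22, 29}
Remove from A any elements in B
A \ B = {25}

A \ B = {25}


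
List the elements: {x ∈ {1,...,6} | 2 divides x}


Checking each candidate:
Condition: multiples of 2 in {1,...,6}
Result = {2, 4, 6}

{2, 4, 6}


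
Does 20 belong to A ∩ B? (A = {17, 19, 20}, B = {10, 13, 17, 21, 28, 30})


A = {17, 19, 20}, B = {10, 13, 17, 21, 28, 30}
A ∩ B = elements in both A and B
A ∩ B = {17}
Checking if 20 ∈ A ∩ B
20 is not in A ∩ B → False

20 ∉ A ∩ B


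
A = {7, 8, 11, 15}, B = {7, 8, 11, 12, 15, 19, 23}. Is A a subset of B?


A ⊆ B means every element of A is in B.
All elements of A are in B.
So A ⊆ B.

Yes, A ⊆ B


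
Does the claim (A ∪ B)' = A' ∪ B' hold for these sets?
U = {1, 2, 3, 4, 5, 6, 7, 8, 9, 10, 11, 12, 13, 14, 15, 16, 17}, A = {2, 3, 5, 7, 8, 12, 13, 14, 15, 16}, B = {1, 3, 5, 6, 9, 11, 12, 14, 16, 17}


LHS: A ∪ B = {1, 2, 3, 5, 6, 7, 8, 9, 11, 12, 13, 14, 15, 16, 17}
(A ∪ B)' = U \ (A ∪ B) = {4, 10}
A' = {1, 4, 6, 9, 10, 11, 17}, B' = {2, 4, 7, 8, 10, 13, 15}
Claimed RHS: A' ∪ B' = {1, 2, 4, 6, 7, 8, 9, 10, 11, 13, 15, 17}
Identity is INVALID: LHS = {4, 10} but the RHS claimed here equals {1, 2, 4, 6, 7, 8, 9, 10, 11, 13, 15, 17}. The correct form is (A ∪ B)' = A' ∩ B'.

Identity is invalid: (A ∪ B)' = {4, 10} but A' ∪ B' = {1, 2, 4, 6, 7, 8, 9, 10, 11, 13, 15, 17}. The correct De Morgan law is (A ∪ B)' = A' ∩ B'.


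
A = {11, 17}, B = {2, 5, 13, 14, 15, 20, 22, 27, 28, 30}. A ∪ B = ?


A ∪ B = all elements in A or B (or both)
A = {11, 17}
B = {2, 5, 13, 14, 15, 20, 22, 27, 28, 30}
A ∪ B = {2, 5, 11, 13, 14, 15, 17, 20, 22, 27, 28, 30}

A ∪ B = {2, 5, 11, 13, 14, 15, 17, 20, 22, 27, 28, 30}


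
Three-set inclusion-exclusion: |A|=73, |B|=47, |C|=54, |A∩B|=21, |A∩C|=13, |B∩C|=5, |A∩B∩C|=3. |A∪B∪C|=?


|A∪B∪C| = |A|+|B|+|C| - |A∩B|-|A∩C|-|B∩C| + |A∩B∩C|
= 73+47+54 - 21-13-5 + 3
= 174 - 39 + 3
= 138

|A ∪ B ∪ C| = 138


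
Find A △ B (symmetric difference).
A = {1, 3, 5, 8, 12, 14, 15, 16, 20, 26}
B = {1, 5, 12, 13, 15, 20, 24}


A △ B = (A \ B) ∪ (B \ A) = elements in exactly one of A or B
A \ B = {3, 8, 14, 16, 26}
B \ A = {13, 24}
A △ B = {3, 8, 13, 14, 16, 24, 26}

A △ B = {3, 8, 13, 14, 16, 24, 26}


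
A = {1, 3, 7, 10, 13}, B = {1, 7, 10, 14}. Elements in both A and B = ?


A = {1, 3, 7, 10, 13}
B = {1, 7, 10, 14}
Region: in both A and B
Elements: {1, 7, 10}

Elements in both A and B: {1, 7, 10}


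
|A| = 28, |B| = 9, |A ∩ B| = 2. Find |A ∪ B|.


|A ∪ B| = |A| + |B| - |A ∩ B|
= 28 + 9 - 2
= 35

|A ∪ B| = 35


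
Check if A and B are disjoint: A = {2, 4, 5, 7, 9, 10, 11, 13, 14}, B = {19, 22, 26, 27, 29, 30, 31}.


Disjoint means A ∩ B = ∅.
A ∩ B = ∅
A ∩ B = ∅, so A and B are disjoint.

Yes, A and B are disjoint


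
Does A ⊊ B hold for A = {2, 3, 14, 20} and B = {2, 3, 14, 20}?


A ⊂ B requires: A ⊆ B AND A ≠ B.
A ⊆ B? Yes
A = B? Yes
A = B, so A is not a PROPER subset.

No, A is not a proper subset of B


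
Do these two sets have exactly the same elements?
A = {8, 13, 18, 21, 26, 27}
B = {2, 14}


Two sets are equal iff they have exactly the same elements.
A = {8, 13, 18, 21, 26, 27}
B = {2, 14}
Differences: {2, 8, 13, 14, 18, 21, 26, 27}
A ≠ B

No, A ≠ B


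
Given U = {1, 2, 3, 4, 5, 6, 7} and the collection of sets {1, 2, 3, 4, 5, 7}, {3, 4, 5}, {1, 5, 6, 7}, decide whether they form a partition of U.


A partition requires: (1) non-empty parts, (2) pairwise disjoint, (3) union = U
Parts: {1, 2, 3, 4, 5, 7}, {3, 4, 5}, {1, 5, 6, 7}
Union of parts: {1, 2, 3, 4, 5, 6, 7}
U = {1, 2, 3, 4, 5, 6, 7}
All non-empty? True
Pairwise disjoint? False
Covers U? True

No, not a valid partition


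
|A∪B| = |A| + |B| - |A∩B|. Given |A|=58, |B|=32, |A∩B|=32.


|A ∪ B| = |A| + |B| - |A ∩ B|
= 58 + 32 - 32
= 58

|A ∪ B| = 58


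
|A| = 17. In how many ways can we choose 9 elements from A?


C(n,k) = n! / (k!(n-k)!)
C(17,9) = 17! / (9!8!)
= 24310

C(17,9) = 24310


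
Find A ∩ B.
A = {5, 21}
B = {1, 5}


A ∩ B = elements in both A and B
A = {5, 21}
B = {1, 5}
A ∩ B = {5}

A ∩ B = {5}


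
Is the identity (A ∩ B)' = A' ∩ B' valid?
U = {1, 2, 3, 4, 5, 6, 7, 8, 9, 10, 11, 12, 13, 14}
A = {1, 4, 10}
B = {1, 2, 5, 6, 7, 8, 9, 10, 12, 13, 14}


LHS: A ∩ B = {1, 10}
(A ∩ B)' = U \ (A ∩ B) = {2, 3, 4, 5, 6, 7, 8, 9, 11, 12, 13, 14}
A' = {2, 3, 5, 6, 7, 8, 9, 11, 12, 13, 14}, B' = {3, 4, 11}
Claimed RHS: A' ∩ B' = {3, 11}
Identity is INVALID: LHS = {2, 3, 4, 5, 6, 7, 8, 9, 11, 12, 13, 14} but the RHS claimed here equals {3, 11}. The correct form is (A ∩ B)' = A' ∪ B'.

Identity is invalid: (A ∩ B)' = {2, 3, 4, 5, 6, 7, 8, 9, 11, 12, 13, 14} but A' ∩ B' = {3, 11}. The correct De Morgan law is (A ∩ B)' = A' ∪ B'.


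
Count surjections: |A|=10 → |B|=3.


n = |A| = 10, k = |B| = 3. Surjections via inclusion-exclusion:
S(n,k) = Σ(-1)^i × C(k,i) × (k-i)^n, i=0 to k
i=0: (-1)^0×C(3,0)×3^10 = 59049
i=1: (-1)^1×C(3,1)×2^10 = -3072
i=2: (-1)^2×C(3,2)×1^10 = 3
i=3: (-1)^3×C(3,3)×0^10 = 0
Total = 55980

Number of surjections = 55980


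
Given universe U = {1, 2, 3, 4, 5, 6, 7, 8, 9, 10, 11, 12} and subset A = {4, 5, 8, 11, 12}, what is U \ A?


Aᶜ = U \ A = elements in U but not in A
U = {1, 2, 3, 4, 5, 6, 7, 8, 9, 10, 11, 12}
A = {4, 5, 8, 11, 12}
Aᶜ = {1, 2, 3, 6, 7, 9, 10}

Aᶜ = {1, 2, 3, 6, 7, 9, 10}


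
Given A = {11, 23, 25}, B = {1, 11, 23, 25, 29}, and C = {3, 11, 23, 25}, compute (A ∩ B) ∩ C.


A ∩ B = {11, 23, 25}
(A ∩ B) ∩ C = {11, 23, 25}

A ∩ B ∩ C = {11, 23, 25}


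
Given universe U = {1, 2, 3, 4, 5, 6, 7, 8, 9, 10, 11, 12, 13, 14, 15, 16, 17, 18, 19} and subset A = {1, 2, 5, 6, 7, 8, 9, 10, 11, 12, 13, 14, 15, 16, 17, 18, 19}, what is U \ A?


Aᶜ = U \ A = elements in U but not in A
U = {1, 2, 3, 4, 5, 6, 7, 8, 9, 10, 11, 12, 13, 14, 15, 16, 17, 18, 19}
A = {1, 2, 5, 6, 7, 8, 9, 10, 11, 12, 13, 14, 15, 16, 17, 18, 19}
Aᶜ = {3, 4}

Aᶜ = {3, 4}


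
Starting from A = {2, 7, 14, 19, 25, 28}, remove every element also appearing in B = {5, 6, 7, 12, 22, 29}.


A \ B = elements in A but not in B
A = {2, 7, 14, 19, 25, 28}
B = {5, 6, 7, 12, 22, 29}
Remove from A any elements in B
A \ B = {2, 14, 19, 25, 28}

A \ B = {2, 14, 19, 25, 28}


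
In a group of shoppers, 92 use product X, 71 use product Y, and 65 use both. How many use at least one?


|A ∪ B| = |A| + |B| - |A ∩ B|
= 92 + 71 - 65
= 98

|A ∪ B| = 98


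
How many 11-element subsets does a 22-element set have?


C(n,k) = n! / (k!(n-k)!)
C(22,11) = 22! / (11!11!)
= 705432

C(22,11) = 705432


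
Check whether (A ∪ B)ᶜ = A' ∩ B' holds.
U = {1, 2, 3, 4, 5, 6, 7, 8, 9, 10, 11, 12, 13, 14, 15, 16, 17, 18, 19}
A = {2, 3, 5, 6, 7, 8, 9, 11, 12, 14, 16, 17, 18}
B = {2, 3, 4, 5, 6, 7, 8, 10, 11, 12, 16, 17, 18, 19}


LHS: A ∪ B = {2, 3, 4, 5, 6, 7, 8, 9, 10, 11, 12, 14, 16, 17, 18, 19}
(A ∪ B)' = U \ (A ∪ B) = {1, 13, 15}
A' = {1, 4, 10, 13, 15, 19}, B' = {1, 9, 13, 14, 15}
Claimed RHS: A' ∩ B' = {1, 13, 15}
Identity is VALID: LHS = RHS = {1, 13, 15} ✓

Identity is valid. (A ∪ B)' = A' ∩ B' = {1, 13, 15}


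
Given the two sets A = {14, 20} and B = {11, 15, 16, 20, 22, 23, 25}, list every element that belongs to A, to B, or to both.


A ∪ B = all elements in A or B (or both)
A = {14, 20}
B = {11, 15, 16, 20, 22, 23, 25}
A ∪ B = {11, 14, 15, 16, 20, 22, 23, 25}

A ∪ B = {11, 14, 15, 16, 20, 22, 23, 25}


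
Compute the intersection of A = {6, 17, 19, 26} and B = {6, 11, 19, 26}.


A ∩ B = elements in both A and B
A = {6, 17, 19, 26}
B = {6, 11, 19, 26}
A ∩ B = {6, 19, 26}

A ∩ B = {6, 19, 26}


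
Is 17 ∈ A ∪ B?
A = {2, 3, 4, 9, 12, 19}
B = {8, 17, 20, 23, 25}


A = {2, 3, 4, 9, 12, 19}, B = {8, 17, 20, 23, 25}
A ∪ B = all elements in A or B
A ∪ B = {2, 3, 4, 8, 9, 12, 17, 19, 20, 23, 25}
Checking if 17 ∈ A ∪ B
17 is in A ∪ B → True

17 ∈ A ∪ B


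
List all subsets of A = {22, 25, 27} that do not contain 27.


A subset of A that omits 27 is a subset of A \ {27}, so there are 2^(n-1) = 2^2 = 4 of them.
Subsets excluding 27: ∅, {22}, {25}, {22, 25}

Subsets excluding 27 (4 total): ∅, {22}, {25}, {22, 25}


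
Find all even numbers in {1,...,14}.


Checking each candidate:
Condition: even numbers in {1,...,14}
Result = {2, 4, 6, 8, 10, 12, 14}

{2, 4, 6, 8, 10, 12, 14}


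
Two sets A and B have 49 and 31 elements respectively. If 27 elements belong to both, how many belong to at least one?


|A ∪ B| = |A| + |B| - |A ∩ B|
= 49 + 31 - 27
= 53

|A ∪ B| = 53


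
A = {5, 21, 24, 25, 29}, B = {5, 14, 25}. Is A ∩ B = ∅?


Disjoint means A ∩ B = ∅.
A ∩ B = {5, 25}
A ∩ B ≠ ∅, so A and B are NOT disjoint.

No, A and B are not disjoint (A ∩ B = {5, 25})


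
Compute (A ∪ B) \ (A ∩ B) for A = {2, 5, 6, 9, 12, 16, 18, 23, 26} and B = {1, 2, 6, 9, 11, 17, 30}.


A △ B = (A \ B) ∪ (B \ A) = elements in exactly one of A or B
A \ B = {5, 12, 16, 18, 23, 26}
B \ A = {1, 11, 17, 30}
A △ B = {1, 5, 11, 12, 16, 17, 18, 23, 26, 30}

A △ B = {1, 5, 11, 12, 16, 17, 18, 23, 26, 30}


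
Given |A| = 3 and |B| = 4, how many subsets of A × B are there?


A relation from A to B is any subset of A × B.
|A × B| = 3 × 4 = 12
# relations = 2^|A × B| = 2^12 = 4096

Number of relations = 4096


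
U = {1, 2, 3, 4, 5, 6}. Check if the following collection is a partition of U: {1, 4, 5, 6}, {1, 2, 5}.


A partition requires: (1) non-empty parts, (2) pairwise disjoint, (3) union = U
Parts: {1, 4, 5, 6}, {1, 2, 5}
Union of parts: {1, 2, 4, 5, 6}
U = {1, 2, 3, 4, 5, 6}
All non-empty? True
Pairwise disjoint? False
Covers U? False

No, not a valid partition


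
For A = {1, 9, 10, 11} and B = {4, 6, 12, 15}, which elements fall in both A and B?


A = {1, 9, 10, 11}
B = {4, 6, 12, 15}
Region: in both A and B
Elements: ∅

Elements in both A and B: ∅


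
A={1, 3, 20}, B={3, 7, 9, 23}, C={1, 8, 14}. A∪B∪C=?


A ∪ B = {1, 3, 7, 9, 20, 23}
(A ∪ B) ∪ C = {1, 3, 7, 8, 9, 14, 20, 23}

A ∪ B ∪ C = {1, 3, 7, 8, 9, 14, 20, 23}


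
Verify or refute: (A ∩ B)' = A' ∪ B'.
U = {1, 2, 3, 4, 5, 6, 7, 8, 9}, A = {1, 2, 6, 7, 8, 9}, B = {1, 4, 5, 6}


LHS: A ∩ B = {1, 6}
(A ∩ B)' = U \ (A ∩ B) = {2, 3, 4, 5, 7, 8, 9}
A' = {3, 4, 5}, B' = {2, 3, 7, 8, 9}
Claimed RHS: A' ∪ B' = {2, 3, 4, 5, 7, 8, 9}
Identity is VALID: LHS = RHS = {2, 3, 4, 5, 7, 8, 9} ✓

Identity is valid. (A ∩ B)' = A' ∪ B' = {2, 3, 4, 5, 7, 8, 9}


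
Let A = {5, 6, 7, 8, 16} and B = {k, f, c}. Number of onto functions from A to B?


n = |A| = 5, k = |B| = 3. Surjections via inclusion-exclusion:
S(n,k) = Σ(-1)^i × C(k,i) × (k-i)^n, i=0 to k
i=0: (-1)^0×C(3,0)×3^5 = 243
i=1: (-1)^1×C(3,1)×2^5 = -96
i=2: (-1)^2×C(3,2)×1^5 = 3
i=3: (-1)^3×C(3,3)×0^5 = 0
Total = 150

Number of surjections = 150


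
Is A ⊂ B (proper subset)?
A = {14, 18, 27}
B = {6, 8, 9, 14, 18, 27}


A ⊂ B requires: A ⊆ B AND A ≠ B.
A ⊆ B? Yes
A = B? No
A ⊂ B: Yes (A is a proper subset of B)

Yes, A ⊂ B


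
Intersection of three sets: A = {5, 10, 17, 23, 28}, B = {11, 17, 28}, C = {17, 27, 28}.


A ∩ B = {17, 28}
(A ∩ B) ∩ C = {17, 28}

A ∩ B ∩ C = {17, 28}


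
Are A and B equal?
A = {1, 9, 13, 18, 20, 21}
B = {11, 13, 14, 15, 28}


Two sets are equal iff they have exactly the same elements.
A = {1, 9, 13, 18, 20, 21}
B = {11, 13, 14, 15, 28}
Differences: {1, 9, 11, 14, 15, 18, 20, 21, 28}
A ≠ B

No, A ≠ B


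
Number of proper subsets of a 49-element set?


Total subsets = 2^n = 2^49 = 562949953421312
Proper subsets exclude the set itself: 2^n - 1
= 562949953421312 - 1
= 562949953421311

Number of proper subsets = 562949953421311


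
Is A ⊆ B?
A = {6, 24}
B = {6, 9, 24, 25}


A ⊆ B means every element of A is in B.
All elements of A are in B.
So A ⊆ B.

Yes, A ⊆ B


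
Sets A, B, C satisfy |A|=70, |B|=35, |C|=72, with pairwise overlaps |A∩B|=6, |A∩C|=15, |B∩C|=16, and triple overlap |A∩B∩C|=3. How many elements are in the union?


|A∪B∪C| = |A|+|B|+|C| - |A∩B|-|A∩C|-|B∩C| + |A∩B∩C|
= 70+35+72 - 6-15-16 + 3
= 177 - 37 + 3
= 143

|A ∪ B ∪ C| = 143


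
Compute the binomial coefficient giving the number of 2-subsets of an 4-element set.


C(n,k) = n! / (k!(n-k)!)
C(4,2) = 4! / (2!2!)
= 6

C(4,2) = 6


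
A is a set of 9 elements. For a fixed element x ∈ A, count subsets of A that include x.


Subsets of A containing x correspond to subsets of A \ {x}, which has 8 elements.
Count = 2^(n-1) = 2^8
= 256

Number of subsets containing x = 256


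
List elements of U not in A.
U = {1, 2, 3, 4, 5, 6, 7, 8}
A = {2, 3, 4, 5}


Aᶜ = U \ A = elements in U but not in A
U = {1, 2, 3, 4, 5, 6, 7, 8}
A = {2, 3, 4, 5}
Aᶜ = {1, 6, 7, 8}

Aᶜ = {1, 6, 7, 8}


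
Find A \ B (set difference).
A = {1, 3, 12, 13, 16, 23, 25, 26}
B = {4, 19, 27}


A \ B = elements in A but not in B
A = {1, 3, 12, 13, 16, 23, 25, 26}
B = {4, 19, 27}
Remove from A any elements in B
A \ B = {1, 3, 12, 13, 16, 23, 25, 26}

A \ B = {1, 3, 12, 13, 16, 23, 25, 26}


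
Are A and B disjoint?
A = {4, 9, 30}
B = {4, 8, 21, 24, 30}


Disjoint means A ∩ B = ∅.
A ∩ B = {4, 30}
A ∩ B ≠ ∅, so A and B are NOT disjoint.

No, A and B are not disjoint (A ∩ B = {4, 30})


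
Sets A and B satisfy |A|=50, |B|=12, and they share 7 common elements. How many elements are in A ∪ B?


|A ∪ B| = |A| + |B| - |A ∩ B|
= 50 + 12 - 7
= 55

|A ∪ B| = 55


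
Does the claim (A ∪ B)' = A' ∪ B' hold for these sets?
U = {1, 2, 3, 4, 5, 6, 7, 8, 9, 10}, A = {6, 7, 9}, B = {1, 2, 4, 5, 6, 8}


LHS: A ∪ B = {1, 2, 4, 5, 6, 7, 8, 9}
(A ∪ B)' = U \ (A ∪ B) = {3, 10}
A' = {1, 2, 3, 4, 5, 8, 10}, B' = {3, 7, 9, 10}
Claimed RHS: A' ∪ B' = {1, 2, 3, 4, 5, 7, 8, 9, 10}
Identity is INVALID: LHS = {3, 10} but the RHS claimed here equals {1, 2, 3, 4, 5, 7, 8, 9, 10}. The correct form is (A ∪ B)' = A' ∩ B'.

Identity is invalid: (A ∪ B)' = {3, 10} but A' ∪ B' = {1, 2, 3, 4, 5, 7, 8, 9, 10}. The correct De Morgan law is (A ∪ B)' = A' ∩ B'.


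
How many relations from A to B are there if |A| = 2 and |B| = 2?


A relation from A to B is any subset of A × B.
|A × B| = 2 × 2 = 4
# relations = 2^|A × B| = 2^4 = 16

Number of relations = 16


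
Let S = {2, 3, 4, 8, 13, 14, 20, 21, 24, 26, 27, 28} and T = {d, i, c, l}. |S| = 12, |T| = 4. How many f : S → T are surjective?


n = |S| = 12, k = |T| = 4. Surjections via inclusion-exclusion:
S(n,k) = Σ(-1)^i × C(k,i) × (k-i)^n, i=0 to k
i=0: (-1)^0×C(4,0)×4^12 = 16777216
i=1: (-1)^1×C(4,1)×3^12 = -2125764
i=2: (-1)^2×C(4,2)×2^12 = 24576
i=3: (-1)^3×C(4,3)×1^12 = -4
i=4: (-1)^4×C(4,4)×0^12 = 0
Total = 14676024

Number of surjections = 14676024


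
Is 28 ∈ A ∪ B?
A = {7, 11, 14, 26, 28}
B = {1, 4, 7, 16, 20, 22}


A = {7, 11, 14, 26, 28}, B = {1, 4, 7, 16, 20, 22}
A ∪ B = all elements in A or B
A ∪ B = {1, 4, 7, 11, 14, 16, 20, 22, 26, 28}
Checking if 28 ∈ A ∪ B
28 is in A ∪ B → True

28 ∈ A ∪ B


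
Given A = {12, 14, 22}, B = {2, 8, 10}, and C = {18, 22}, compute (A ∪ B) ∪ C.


A ∪ B = {2, 8, 10, 12, 14, 22}
(A ∪ B) ∪ C = {2, 8, 10, 12, 14, 18, 22}

A ∪ B ∪ C = {2, 8, 10, 12, 14, 18, 22}


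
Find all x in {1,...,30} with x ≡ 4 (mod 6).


Checking each candidate:
Condition: x in {1,...,30} with x ≡ 4 (mod 6)
Result = {4, 10, 16, 22, 28}

{4, 10, 16, 22, 28}


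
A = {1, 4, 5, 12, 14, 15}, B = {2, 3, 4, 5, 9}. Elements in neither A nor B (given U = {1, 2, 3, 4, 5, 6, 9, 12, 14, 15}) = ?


A = {1, 4, 5, 12, 14, 15}
B = {2, 3, 4, 5, 9}
Region: in neither A nor B (given U = {1, 2, 3, 4, 5, 6, 9, 12, 14, 15})
Elements: {6}

Elements in neither A nor B (given U = {1, 2, 3, 4, 5, 6, 9, 12, 14, 15}): {6}


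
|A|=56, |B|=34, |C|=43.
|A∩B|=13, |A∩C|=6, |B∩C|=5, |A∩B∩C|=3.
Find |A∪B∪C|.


|A∪B∪C| = |A|+|B|+|C| - |A∩B|-|A∩C|-|B∩C| + |A∩B∩C|
= 56+34+43 - 13-6-5 + 3
= 133 - 24 + 3
= 112

|A ∪ B ∪ C| = 112


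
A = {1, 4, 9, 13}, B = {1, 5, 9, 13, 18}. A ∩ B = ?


A ∩ B = elements in both A and B
A = {1, 4, 9, 13}
B = {1, 5, 9, 13, 18}
A ∩ B = {1, 9, 13}

A ∩ B = {1, 9, 13}


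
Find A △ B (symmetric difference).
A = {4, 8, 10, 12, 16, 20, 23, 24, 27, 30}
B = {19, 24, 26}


A △ B = (A \ B) ∪ (B \ A) = elements in exactly one of A or B
A \ B = {4, 8, 10, 12, 16, 20, 23, 27, 30}
B \ A = {19, 26}
A △ B = {4, 8, 10, 12, 16, 19, 20, 23, 26, 27, 30}

A △ B = {4, 8, 10, 12, 16, 19, 20, 23, 26, 27, 30}


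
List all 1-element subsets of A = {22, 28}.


|A| = 2, so A has C(2,1) = 2 subsets of size 1.
Enumerate by choosing 1 elements from A at a time:
{22}, {28}

1-element subsets (2 total): {22}, {28}


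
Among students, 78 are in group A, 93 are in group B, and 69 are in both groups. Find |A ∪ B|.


|A ∪ B| = |A| + |B| - |A ∩ B|
= 78 + 93 - 69
= 102

|A ∪ B| = 102


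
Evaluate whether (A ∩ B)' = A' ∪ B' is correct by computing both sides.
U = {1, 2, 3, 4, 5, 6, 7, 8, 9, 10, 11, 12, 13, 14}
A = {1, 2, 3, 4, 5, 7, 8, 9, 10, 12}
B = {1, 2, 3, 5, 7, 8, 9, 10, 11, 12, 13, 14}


LHS: A ∩ B = {1, 2, 3, 5, 7, 8, 9, 10, 12}
(A ∩ B)' = U \ (A ∩ B) = {4, 6, 11, 13, 14}
A' = {6, 11, 13, 14}, B' = {4, 6}
Claimed RHS: A' ∪ B' = {4, 6, 11, 13, 14}
Identity is VALID: LHS = RHS = {4, 6, 11, 13, 14} ✓

Identity is valid. (A ∩ B)' = A' ∪ B' = {4, 6, 11, 13, 14}


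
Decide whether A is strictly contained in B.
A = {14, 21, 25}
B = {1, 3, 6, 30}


A ⊂ B requires: A ⊆ B AND A ≠ B.
A ⊆ B? No
A ⊄ B, so A is not a proper subset.

No, A is not a proper subset of B


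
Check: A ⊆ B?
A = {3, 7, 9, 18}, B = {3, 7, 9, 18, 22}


A ⊆ B means every element of A is in B.
All elements of A are in B.
So A ⊆ B.

Yes, A ⊆ B


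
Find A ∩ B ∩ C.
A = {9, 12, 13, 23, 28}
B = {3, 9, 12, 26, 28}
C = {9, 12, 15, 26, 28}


A ∩ B = {9, 12, 28}
(A ∩ B) ∩ C = {9, 12, 28}

A ∩ B ∩ C = {9, 12, 28}


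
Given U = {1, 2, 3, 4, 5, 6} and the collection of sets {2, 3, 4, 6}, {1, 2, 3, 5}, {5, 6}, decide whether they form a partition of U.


A partition requires: (1) non-empty parts, (2) pairwise disjoint, (3) union = U
Parts: {2, 3, 4, 6}, {1, 2, 3, 5}, {5, 6}
Union of parts: {1, 2, 3, 4, 5, 6}
U = {1, 2, 3, 4, 5, 6}
All non-empty? True
Pairwise disjoint? False
Covers U? True

No, not a valid partition


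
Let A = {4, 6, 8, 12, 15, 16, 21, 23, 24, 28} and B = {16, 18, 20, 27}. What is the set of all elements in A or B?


A ∪ B = all elements in A or B (or both)
A = {4, 6, 8, 12, 15, 16, 21, 23, 24, 28}
B = {16, 18, 20, 27}
A ∪ B = {4, 6, 8, 12, 15, 16, 18, 20, 21, 23, 24, 27, 28}

A ∪ B = {4, 6, 8, 12, 15, 16, 18, 20, 21, 23, 24, 27, 28}


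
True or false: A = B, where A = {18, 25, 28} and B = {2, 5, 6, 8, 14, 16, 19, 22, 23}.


Two sets are equal iff they have exactly the same elements.
A = {18, 25, 28}
B = {2, 5, 6, 8, 14, 16, 19, 22, 23}
Differences: {2, 5, 6, 8, 14, 16, 18, 19, 22, 23, 25, 28}
A ≠ B

No, A ≠ B


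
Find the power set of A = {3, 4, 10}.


|A| = 3, so |P(A)| = 2^3 = 8
Enumerate subsets by cardinality (0 to 3):
∅, {3}, {4}, {10}, {3, 4}, {3, 10}, {4, 10}, {3, 4, 10}

P(A) has 8 subsets: ∅, {3}, {4}, {10}, {3, 4}, {3, 10}, {4, 10}, {3, 4, 10}


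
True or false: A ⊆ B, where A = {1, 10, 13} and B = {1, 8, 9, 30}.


A ⊆ B means every element of A is in B.
Elements in A not in B: {10, 13}
So A ⊄ B.

No, A ⊄ B


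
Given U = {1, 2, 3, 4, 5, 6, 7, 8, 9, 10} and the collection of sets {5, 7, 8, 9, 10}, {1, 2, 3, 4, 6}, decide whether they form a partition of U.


A partition requires: (1) non-empty parts, (2) pairwise disjoint, (3) union = U
Parts: {5, 7, 8, 9, 10}, {1, 2, 3, 4, 6}
Union of parts: {1, 2, 3, 4, 5, 6, 7, 8, 9, 10}
U = {1, 2, 3, 4, 5, 6, 7, 8, 9, 10}
All non-empty? True
Pairwise disjoint? True
Covers U? True

Yes, valid partition


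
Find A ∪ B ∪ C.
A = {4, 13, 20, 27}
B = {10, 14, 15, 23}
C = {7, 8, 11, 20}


A ∪ B = {4, 10, 13, 14, 15, 20, 23, 27}
(A ∪ B) ∪ C = {4, 7, 8, 10, 11, 13, 14, 15, 20, 23, 27}

A ∪ B ∪ C = {4, 7, 8, 10, 11, 13, 14, 15, 20, 23, 27}


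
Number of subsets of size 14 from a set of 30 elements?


C(n,k) = n! / (k!(n-k)!)
C(30,14) = 30! / (14!16!)
= 145422675

C(30,14) = 145422675


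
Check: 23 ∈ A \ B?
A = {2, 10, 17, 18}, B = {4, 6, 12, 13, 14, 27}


A = {2, 10, 17, 18}, B = {4, 6, 12, 13, 14, 27}
A \ B = elements in A but not in B
A \ B = {2, 10, 17, 18}
Checking if 23 ∈ A \ B
23 is not in A \ B → False

23 ∉ A \ B


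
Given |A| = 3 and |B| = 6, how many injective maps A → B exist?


An injection sends each of |A| = 3 inputs to a distinct output in B.
# injections = |B|·(|B|-1)·…·(|B|-|A|+1) = 6! / (6 - 3)!
= 6 × 5 × 4
= 120

Number of injections = 120


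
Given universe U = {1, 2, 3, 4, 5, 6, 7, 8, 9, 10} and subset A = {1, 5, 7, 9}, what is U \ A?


Aᶜ = U \ A = elements in U but not in A
U = {1, 2, 3, 4, 5, 6, 7, 8, 9, 10}
A = {1, 5, 7, 9}
Aᶜ = {2, 3, 4, 6, 8, 10}

Aᶜ = {2, 3, 4, 6, 8, 10}


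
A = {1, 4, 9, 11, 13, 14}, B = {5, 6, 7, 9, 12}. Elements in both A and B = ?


A = {1, 4, 9, 11, 13, 14}
B = {5, 6, 7, 9, 12}
Region: in both A and B
Elements: {9}

Elements in both A and B: {9}


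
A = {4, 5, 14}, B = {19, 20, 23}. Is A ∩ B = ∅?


Disjoint means A ∩ B = ∅.
A ∩ B = ∅
A ∩ B = ∅, so A and B are disjoint.

Yes, A and B are disjoint


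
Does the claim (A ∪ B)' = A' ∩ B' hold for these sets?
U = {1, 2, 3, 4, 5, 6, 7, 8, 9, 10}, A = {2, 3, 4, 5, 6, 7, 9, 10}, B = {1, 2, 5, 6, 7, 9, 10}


LHS: A ∪ B = {1, 2, 3, 4, 5, 6, 7, 9, 10}
(A ∪ B)' = U \ (A ∪ B) = {8}
A' = {1, 8}, B' = {3, 4, 8}
Claimed RHS: A' ∩ B' = {8}
Identity is VALID: LHS = RHS = {8} ✓

Identity is valid. (A ∪ B)' = A' ∩ B' = {8}


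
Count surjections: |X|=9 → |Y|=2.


n = |X| = 9, k = |Y| = 2. Surjections via inclusion-exclusion:
S(n,k) = Σ(-1)^i × C(k,i) × (k-i)^n, i=0 to k
i=0: (-1)^0×C(2,0)×2^9 = 512
i=1: (-1)^1×C(2,1)×1^9 = -2
i=2: (-1)^2×C(2,2)×0^9 = 0
Total = 510

Number of surjections = 510


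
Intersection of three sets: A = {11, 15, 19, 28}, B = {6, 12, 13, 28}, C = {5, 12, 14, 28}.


A ∩ B = {28}
(A ∩ B) ∩ C = {28}

A ∩ B ∩ C = {28}
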